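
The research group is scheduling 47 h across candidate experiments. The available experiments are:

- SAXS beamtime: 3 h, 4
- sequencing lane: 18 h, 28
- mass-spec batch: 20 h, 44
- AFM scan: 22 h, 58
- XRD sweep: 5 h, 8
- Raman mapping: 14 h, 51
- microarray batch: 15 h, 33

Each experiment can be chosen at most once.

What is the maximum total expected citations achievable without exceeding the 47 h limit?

121

Ranking by ratio (expected citations/h): Raman mapping 3.64, AFM scan 2.64, mass-spec batch 2.20, microarray batch 2.20.
Taking SAXS beamtime + AFM scan + XRD sweep + Raman mapping: 44 h used, 121 in expected citations.
Every other selection either busts 47 h or fails to beat 121.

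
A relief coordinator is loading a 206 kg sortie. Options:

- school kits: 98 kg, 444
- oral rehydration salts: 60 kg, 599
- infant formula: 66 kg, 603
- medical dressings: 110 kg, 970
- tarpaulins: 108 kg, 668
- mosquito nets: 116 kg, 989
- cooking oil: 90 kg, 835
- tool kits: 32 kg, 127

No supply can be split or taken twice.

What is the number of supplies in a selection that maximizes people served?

2

The maximum people served within 206 kg is 1824.
One optimal bundle: mosquito nets + cooking oil (206 kg).
Any selection reaching 1824 contains exactly 2 supplies.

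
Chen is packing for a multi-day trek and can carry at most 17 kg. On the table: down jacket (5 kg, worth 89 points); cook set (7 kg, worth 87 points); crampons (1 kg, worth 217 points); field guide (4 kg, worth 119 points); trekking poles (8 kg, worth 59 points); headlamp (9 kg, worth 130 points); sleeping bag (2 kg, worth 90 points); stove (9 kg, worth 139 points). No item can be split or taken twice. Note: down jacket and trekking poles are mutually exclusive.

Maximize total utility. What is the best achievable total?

565

By utility per kg: crampons 217.00, sleeping bag 45.00, field guide 29.75 lead.
A density-first pass picks down jacket + crampons + field guide + sleeping bag — 515 at 12 kg.
Replace down jacket with stove: the trade gains 50 net, giving 565 at 16 kg.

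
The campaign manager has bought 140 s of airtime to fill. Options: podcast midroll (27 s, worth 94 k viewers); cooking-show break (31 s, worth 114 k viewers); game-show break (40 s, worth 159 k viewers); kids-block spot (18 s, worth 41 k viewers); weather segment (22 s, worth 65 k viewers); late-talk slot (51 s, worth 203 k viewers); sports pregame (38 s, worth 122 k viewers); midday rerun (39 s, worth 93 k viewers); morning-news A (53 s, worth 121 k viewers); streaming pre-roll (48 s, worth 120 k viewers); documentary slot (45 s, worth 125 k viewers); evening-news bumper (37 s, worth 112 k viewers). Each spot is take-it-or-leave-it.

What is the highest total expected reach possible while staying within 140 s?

521

A density-first pass picks cooking-show break + game-show break + kids-block spot + late-talk slot — 517 at 140 s.
The 49 s tied up in cooking-show break and kids-block spot is better spent on podcast midroll + weather segment — total rises to 521 (140 s).
Next best is cooking-show break + game-show break + kids-block spot + late-talk slot at 517 (140 s) — short by 4.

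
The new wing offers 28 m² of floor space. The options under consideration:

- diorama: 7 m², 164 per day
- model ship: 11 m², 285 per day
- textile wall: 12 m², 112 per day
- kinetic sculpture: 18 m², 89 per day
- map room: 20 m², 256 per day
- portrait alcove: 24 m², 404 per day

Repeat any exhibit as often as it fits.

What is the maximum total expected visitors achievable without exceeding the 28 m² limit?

656

Taking the top-ratio exhibits first gives 2×model ship for 570 (22 m²).
Dropping 2×model ship frees 22 m²; slotting in 4×diorama (28 m²) lifts the total to 656 at 28 m².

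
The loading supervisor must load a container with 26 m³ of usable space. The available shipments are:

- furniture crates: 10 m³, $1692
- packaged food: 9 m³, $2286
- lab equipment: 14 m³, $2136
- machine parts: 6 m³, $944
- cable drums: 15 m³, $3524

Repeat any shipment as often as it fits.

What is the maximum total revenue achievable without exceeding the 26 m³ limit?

Density check — packaged food 254.00, cable drums 234.93, furniture crates 169.20 are the best per m³.
Filling by ratio: 2×packaged food + machine parts for 5516, with 2 m³ left unused.
The 15 m³ tied up in packaged food and machine parts is better spent on cable drums — total rises to 5810 (24 m³).
Nothing else within 26 m³ beats 5810.

5810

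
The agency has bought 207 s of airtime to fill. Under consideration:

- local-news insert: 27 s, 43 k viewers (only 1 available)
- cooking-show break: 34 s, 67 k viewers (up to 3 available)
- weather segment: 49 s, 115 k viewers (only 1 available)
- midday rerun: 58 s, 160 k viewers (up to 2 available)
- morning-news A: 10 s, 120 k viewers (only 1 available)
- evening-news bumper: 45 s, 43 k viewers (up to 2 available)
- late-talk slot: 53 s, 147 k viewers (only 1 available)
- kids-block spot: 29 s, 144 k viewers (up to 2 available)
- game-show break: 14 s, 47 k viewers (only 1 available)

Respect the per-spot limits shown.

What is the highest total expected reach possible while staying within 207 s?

775

Filling by ratio: midday rerun + morning-news A + late-talk slot + 2×kids-block spot + game-show break for 762, with 14 s left unused.
Dropping late-talk slot frees 53 s; slotting in midday rerun (58 s) lifts the total to 775 at 198 s.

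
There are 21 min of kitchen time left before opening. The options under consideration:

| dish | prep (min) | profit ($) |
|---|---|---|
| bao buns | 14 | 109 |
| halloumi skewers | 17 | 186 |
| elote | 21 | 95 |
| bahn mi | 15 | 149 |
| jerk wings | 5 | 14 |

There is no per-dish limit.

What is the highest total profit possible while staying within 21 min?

186

Taking halloumi skewers: 17 min used, 186 in profit.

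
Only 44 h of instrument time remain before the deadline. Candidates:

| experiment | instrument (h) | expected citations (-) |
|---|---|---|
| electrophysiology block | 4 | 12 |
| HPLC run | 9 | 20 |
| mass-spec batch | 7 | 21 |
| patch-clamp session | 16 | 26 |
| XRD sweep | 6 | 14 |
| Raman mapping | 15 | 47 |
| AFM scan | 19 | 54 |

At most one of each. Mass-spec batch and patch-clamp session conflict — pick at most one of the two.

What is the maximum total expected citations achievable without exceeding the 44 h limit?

Density check — Raman mapping 3.13, electrophysiology block 3.00, mass-spec batch 3.00, AFM scan 2.84 are the best per h.
Taking the top-ratio experiments first gives electrophysiology block + HPLC run + mass-spec batch + XRD sweep + Raman mapping for 114 (41 h).
Replace HPLC run and mass-spec batch with AFM scan: the trade gains 13 net, giving 127 at 44 h.
Runner-up mass-spec batch + Raman mapping + AFM scan tops out at 122.

127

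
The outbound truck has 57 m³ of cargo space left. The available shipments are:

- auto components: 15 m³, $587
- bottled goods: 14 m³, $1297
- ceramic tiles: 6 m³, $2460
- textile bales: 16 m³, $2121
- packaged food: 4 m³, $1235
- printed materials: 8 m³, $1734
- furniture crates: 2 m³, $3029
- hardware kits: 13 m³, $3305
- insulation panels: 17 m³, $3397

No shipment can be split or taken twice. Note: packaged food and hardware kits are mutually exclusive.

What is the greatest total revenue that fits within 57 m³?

Best packing: ceramic tiles + textile bales + furniture crates + hardware kits + insulation panels — 54 m³, 14312 total.

14312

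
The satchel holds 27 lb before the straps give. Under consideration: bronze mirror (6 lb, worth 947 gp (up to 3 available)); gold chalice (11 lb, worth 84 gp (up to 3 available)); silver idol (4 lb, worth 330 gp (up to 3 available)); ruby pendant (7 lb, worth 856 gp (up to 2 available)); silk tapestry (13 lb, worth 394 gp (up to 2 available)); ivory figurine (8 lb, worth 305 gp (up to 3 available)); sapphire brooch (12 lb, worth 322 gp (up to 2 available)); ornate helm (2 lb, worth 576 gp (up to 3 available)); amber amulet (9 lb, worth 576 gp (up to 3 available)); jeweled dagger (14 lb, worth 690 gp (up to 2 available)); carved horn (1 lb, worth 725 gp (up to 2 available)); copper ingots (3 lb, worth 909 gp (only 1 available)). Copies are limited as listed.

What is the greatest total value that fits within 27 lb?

A density-first pass picks 2×bronze mirror + silver idol + 3×ornate helm + 2×carved horn + copper ingots — 6311 at 27 lb.
Replace silver idol and ornate helm with bronze mirror: the trade gains 41 net, giving 6352 at 27 lb.
No other feasible combination exceeds 6352.

6352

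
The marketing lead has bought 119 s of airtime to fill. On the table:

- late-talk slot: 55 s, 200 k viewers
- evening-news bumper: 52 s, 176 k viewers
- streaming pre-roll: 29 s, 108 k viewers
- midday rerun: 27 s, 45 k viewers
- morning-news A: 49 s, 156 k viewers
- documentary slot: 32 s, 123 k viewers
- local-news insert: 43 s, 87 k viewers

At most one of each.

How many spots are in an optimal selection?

Best achievable expected reach is 431.
For example late-talk slot + streaming pre-roll + documentary slot achieves it, using 116 s.
All optima have 3 spots.

3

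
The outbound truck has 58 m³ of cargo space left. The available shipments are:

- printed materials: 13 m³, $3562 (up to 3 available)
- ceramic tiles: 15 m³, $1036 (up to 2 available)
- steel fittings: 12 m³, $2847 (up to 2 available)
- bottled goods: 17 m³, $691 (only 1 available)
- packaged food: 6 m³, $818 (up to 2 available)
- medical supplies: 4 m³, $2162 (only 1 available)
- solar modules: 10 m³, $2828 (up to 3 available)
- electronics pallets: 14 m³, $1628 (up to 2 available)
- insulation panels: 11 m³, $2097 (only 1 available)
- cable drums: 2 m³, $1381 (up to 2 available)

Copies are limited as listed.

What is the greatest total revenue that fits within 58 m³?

18438

The ratio heuristic lands on printed materials + packaged food + medical supplies + 3×solar modules + 2×cable drums (17788) but leaves 1 m³ idle.
Dropping packaged food and 2×solar modules frees 26 m³; slotting in 2×printed materials (26 m³) lifts the total to 18438 at 57 m³.
No other feasible combination exceeds 18438.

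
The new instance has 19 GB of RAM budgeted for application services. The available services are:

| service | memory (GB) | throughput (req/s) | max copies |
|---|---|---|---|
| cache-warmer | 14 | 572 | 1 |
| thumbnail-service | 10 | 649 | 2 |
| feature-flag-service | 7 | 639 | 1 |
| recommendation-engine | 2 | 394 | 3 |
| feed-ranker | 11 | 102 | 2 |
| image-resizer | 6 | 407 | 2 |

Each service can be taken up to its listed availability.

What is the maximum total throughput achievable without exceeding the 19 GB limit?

2228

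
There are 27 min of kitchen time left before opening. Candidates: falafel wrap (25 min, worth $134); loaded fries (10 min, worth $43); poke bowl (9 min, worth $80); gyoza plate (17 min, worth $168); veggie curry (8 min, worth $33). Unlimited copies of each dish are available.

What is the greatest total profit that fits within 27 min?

Best packing: poke bowl + gyoza plate — 26 min, 248 total.

248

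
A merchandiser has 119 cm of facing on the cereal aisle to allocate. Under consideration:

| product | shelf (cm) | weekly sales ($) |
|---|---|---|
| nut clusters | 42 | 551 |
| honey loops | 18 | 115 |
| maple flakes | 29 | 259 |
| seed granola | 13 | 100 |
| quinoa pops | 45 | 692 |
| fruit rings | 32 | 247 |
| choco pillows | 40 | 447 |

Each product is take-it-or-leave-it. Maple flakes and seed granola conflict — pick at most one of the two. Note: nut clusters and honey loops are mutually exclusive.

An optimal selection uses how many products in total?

Best achievable weekly sales is 1502.
One optimal bundle: nut clusters + maple flakes + quinoa pops (116 cm).
All optima have 3 products.

3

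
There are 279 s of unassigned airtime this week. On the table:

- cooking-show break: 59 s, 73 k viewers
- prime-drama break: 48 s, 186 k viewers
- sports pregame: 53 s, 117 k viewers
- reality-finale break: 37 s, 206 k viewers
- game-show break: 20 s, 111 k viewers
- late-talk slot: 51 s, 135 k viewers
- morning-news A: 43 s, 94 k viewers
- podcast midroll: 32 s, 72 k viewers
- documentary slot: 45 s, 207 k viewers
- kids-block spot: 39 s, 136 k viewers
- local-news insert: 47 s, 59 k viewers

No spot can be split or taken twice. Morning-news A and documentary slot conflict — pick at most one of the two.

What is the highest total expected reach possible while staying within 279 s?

Prime-drama break + reality-finale break + game-show break + late-talk slot + podcast midroll + documentary slot + kids-block spot uses 272 of the 279 s and totals 1053.

1053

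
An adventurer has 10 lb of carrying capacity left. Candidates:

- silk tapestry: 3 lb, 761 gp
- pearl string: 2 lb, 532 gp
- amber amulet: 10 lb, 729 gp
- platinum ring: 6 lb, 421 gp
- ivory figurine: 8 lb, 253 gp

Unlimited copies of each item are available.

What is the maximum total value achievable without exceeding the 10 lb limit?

5×pearl string uses 10 of the 10 lb and totals 2660.

2660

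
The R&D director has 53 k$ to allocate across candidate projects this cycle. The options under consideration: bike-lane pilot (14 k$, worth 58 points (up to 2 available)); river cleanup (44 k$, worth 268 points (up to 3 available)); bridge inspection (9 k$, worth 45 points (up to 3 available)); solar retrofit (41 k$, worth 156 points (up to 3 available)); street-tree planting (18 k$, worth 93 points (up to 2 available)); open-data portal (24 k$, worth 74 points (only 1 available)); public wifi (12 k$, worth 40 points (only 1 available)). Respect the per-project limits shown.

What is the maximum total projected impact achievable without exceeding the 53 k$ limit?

313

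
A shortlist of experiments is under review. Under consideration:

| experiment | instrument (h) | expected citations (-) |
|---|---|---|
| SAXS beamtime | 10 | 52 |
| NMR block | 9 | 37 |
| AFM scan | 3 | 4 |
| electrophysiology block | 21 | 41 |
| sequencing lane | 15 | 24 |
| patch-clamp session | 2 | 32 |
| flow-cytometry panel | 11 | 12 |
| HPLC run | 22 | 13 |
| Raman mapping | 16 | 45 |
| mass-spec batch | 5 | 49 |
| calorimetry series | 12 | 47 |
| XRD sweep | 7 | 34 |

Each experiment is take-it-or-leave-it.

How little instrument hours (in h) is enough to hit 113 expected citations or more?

14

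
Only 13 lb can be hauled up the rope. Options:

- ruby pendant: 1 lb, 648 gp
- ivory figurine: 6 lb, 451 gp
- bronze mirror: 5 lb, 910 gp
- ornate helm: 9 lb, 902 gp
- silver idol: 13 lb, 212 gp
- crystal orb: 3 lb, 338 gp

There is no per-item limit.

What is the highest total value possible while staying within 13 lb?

8424

Taking 13×ruby pendant: 13 lb used, 8424 in value.
Every other selection either busts 13 lb or fails to beat 8424.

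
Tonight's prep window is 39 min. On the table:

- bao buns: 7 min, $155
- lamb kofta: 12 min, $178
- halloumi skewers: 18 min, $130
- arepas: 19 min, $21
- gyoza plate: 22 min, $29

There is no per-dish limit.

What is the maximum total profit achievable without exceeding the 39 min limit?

775

5×bao buns uses 35 of the 39 min and totals 775.
Nothing else within 39 min beats 775.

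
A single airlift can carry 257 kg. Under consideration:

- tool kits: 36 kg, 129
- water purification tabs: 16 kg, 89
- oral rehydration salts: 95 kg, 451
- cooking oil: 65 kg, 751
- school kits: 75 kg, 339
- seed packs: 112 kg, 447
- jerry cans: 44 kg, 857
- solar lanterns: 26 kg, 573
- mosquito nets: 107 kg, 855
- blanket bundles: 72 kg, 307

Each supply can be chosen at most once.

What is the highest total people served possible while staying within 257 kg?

3036

The ratio ordering already packs tightly: cooking oil + jerry cans + solar lanterns + mosquito nets, 242 kg, 3036.
The closest alternative, water purification tabs + oral rehydration salts + cooking oil + jerry cans + solar lanterns, reaches only 2721.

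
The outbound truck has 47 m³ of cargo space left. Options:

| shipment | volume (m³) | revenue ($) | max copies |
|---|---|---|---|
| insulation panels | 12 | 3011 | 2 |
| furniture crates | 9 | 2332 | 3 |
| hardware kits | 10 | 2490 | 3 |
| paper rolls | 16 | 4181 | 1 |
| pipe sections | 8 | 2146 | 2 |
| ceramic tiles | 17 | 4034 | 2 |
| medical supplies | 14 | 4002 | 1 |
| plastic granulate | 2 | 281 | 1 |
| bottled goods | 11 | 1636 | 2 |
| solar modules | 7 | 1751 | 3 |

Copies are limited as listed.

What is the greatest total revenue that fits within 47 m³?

12661

Density check — medical supplies 285.86, pipe sections 268.25, paper rolls 261.31 are the best per m³.
Greedy by ratio would take paper rolls + 2×pipe sections + medical supplies: 46 m³ used, total 12475.
Replace pipe sections with furniture crates: the trade gains 186 net, giving 12661 at 47 m³.
Nothing else within 47 m³ beats 12661.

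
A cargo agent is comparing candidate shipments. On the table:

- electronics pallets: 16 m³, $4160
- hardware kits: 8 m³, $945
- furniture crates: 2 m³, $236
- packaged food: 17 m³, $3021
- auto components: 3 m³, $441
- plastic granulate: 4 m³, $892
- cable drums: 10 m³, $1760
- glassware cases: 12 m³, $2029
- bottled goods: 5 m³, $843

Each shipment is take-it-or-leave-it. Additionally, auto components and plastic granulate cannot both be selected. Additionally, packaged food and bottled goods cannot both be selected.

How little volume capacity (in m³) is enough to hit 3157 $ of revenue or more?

16

Minimise m³ subject to total revenue ≥ 3157.
electronics pallets reaches 4160 using 16 m³.
Below 16 m³ the best achievable stays under 3157.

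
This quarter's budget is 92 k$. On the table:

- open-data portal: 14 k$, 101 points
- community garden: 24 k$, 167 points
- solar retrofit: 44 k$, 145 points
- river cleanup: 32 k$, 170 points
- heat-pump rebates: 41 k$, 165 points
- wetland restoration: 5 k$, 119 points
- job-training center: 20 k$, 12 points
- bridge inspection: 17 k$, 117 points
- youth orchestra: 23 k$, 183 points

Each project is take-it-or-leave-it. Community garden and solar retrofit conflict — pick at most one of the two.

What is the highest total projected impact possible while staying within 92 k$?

Ranking by ratio (projected impact/k$): wetland restoration 23.80, youth orchestra 7.96, open-data portal 7.21, community garden 6.96.
A density-first pass picks open-data portal + community garden + wetland restoration + bridge inspection + youth orchestra — 687 at 83 k$.
Replace community garden with river cleanup: the trade gains 3 net, giving 690 at 91 k$.
Next best is open-data portal + community garden + wetland restoration + bridge inspection + youth orchestra at 687 (83 k$) — short by 3.

690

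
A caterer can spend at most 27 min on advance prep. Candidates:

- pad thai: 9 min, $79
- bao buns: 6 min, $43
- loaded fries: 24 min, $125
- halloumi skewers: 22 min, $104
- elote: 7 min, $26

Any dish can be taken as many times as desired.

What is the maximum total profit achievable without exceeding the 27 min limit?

237

3×pad thai uses 27 of the 27 min and totals 237.
No other feasible combination exceeds 237.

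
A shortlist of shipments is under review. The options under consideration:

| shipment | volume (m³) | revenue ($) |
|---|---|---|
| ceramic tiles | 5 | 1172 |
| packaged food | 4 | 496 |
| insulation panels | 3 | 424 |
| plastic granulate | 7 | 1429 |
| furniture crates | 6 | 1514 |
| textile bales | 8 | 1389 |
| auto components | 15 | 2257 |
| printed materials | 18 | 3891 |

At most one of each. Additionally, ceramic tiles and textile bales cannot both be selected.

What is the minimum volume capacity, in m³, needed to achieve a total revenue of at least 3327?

Look for the lowest-volume combination reaching 3327.
insulation panels + plastic granulate + furniture crates reaches 3367 using 16 m³.
Below 16 m³ the best achievable stays under 3327.

16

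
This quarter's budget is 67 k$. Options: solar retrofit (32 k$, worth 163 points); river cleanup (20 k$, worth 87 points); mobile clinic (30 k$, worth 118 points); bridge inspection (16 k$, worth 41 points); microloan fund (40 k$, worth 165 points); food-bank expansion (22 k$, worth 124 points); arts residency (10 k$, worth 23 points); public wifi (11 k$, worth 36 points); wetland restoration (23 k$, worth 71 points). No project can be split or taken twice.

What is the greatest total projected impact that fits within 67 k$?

323

By projected impact per k$: food-bank expansion 5.64, solar retrofit 5.09, river cleanup 4.35, microloan fund 4.12 lead.
Taking solar retrofit + food-bank expansion + public wifi: 65 k$ used, 323 in projected impact.
Runner-up solar retrofit + food-bank expansion + arts residency tops out at 310.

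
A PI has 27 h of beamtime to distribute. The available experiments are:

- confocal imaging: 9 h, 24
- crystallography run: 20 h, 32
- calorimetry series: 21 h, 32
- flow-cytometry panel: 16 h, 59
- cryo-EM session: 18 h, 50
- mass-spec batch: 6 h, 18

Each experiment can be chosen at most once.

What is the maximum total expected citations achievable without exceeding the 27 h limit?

Greedy by ratio would take flow-cytometry panel + mass-spec batch: 22 h used, total 77.
The 6 h tied up in mass-spec batch is better spent on confocal imaging — total rises to 83 (25 h).
Runner-up flow-cytometry panel + mass-spec batch tops out at 77.

83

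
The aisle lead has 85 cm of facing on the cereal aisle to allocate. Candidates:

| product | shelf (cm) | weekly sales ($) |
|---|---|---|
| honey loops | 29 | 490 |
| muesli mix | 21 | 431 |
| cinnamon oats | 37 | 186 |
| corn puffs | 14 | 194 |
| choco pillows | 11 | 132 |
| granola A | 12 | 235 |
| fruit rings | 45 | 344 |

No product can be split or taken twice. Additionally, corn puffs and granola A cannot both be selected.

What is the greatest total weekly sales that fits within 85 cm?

1288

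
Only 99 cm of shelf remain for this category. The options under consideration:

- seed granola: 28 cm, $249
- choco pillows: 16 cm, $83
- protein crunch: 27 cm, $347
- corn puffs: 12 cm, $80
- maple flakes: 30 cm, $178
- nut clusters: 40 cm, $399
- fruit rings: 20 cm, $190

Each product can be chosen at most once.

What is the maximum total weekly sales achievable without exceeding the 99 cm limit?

The ratio ordering already packs tightly: protein crunch + corn puffs + nut clusters + fruit rings, 99 cm, 1016.

1016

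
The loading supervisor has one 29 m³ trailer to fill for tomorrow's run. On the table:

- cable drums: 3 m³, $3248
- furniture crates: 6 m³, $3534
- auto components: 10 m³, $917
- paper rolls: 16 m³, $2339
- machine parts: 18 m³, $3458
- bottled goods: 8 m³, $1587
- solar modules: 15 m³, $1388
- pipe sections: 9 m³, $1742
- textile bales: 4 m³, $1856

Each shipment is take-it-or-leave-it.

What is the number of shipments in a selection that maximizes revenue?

4

The maximum revenue within 29 m³ is 10977.
For example cable drums + furniture crates + paper rolls + textile bales achieves it, using 29 m³.
Any selection reaching 10977 contains exactly 4 shipments.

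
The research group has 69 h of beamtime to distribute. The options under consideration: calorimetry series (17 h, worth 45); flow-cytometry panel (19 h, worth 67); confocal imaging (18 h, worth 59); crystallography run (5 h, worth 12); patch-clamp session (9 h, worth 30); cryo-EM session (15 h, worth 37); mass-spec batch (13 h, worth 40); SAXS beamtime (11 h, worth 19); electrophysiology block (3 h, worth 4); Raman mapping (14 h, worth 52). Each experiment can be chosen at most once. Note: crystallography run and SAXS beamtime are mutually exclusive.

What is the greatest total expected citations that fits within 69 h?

The ratio heuristic lands on flow-cytometry panel + confocal imaging + crystallography run + patch-clamp session + electrophysiology block + Raman mapping (224) but leaves 1 h idle.
The 12 h tied up in patch-clamp session and electrophysiology block is better spent on mass-spec batch — total rises to 230 (69 h).
That's the maximum — no feasible swap from here does better than 230.

230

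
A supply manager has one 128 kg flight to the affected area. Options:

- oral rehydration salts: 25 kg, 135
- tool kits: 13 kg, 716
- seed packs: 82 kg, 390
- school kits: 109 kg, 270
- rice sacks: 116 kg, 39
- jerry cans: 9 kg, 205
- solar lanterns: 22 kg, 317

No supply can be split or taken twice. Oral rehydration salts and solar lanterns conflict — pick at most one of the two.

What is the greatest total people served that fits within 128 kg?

Best packing: tool kits + seed packs + jerry cans + solar lanterns — 126 kg, 1628 total.

1628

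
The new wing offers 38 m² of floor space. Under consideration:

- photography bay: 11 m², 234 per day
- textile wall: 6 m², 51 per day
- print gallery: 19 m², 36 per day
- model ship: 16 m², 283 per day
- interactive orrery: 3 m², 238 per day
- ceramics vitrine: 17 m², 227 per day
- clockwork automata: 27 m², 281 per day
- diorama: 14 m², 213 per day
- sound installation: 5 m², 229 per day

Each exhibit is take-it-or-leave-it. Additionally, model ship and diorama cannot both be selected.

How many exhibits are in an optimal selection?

4

Optimal total is 984.
photography bay + model ship + interactive orrery + sound installation hits 984 at 35 m².
All optima have 4 exhibits.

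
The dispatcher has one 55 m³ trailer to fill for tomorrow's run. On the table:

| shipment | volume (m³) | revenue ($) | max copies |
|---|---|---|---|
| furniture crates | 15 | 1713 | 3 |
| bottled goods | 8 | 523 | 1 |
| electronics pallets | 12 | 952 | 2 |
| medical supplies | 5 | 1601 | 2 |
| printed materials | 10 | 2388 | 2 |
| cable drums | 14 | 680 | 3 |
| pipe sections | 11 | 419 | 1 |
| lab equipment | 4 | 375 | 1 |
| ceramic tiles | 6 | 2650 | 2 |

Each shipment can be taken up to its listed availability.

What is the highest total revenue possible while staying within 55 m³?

By revenue per m³: ceramic tiles 441.67, medical supplies 320.20, printed materials 238.80 lead.
Greedy by ratio would take bottled goods + 2×medical supplies + 2×printed materials + lab equipment + 2×ceramic tiles: 54 m³ used, total 14176.
Replace bottled goods and lab equipment with electronics pallets: the trade gains 54 net, giving 14230 at 54 m³.
Every other selection either busts 55 m³ or exceeds an availability limit or fails to beat 14230.

14230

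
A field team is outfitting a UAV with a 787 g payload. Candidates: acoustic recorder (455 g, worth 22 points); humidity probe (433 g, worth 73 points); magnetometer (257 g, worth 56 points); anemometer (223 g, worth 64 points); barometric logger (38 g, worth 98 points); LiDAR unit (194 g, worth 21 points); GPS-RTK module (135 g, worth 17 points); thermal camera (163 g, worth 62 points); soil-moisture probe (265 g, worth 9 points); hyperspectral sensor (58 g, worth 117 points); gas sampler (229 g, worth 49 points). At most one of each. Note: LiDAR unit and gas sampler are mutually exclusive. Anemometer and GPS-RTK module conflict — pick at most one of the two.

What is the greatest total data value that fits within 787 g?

397

Best packing: magnetometer + anemometer + barometric logger + thermal camera + hyperspectral sensor — 739 g, 397 total.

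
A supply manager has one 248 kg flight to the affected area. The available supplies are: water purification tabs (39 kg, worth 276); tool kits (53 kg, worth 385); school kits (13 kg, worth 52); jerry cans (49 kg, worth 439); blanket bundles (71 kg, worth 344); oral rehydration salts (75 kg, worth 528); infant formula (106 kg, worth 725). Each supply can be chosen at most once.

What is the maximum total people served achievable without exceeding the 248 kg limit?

Ranking by ratio (people served/kg): jerry cans 8.96, tool kits 7.26, water purification tabs 7.08, oral rehydration salts 7.04.
A density-first pass picks water purification tabs + tool kits + school kits + jerry cans + oral rehydration salts — 1680 at 229 kg.
Replace school kits and oral rehydration salts with infant formula: the trade gains 145 net, giving 1825 at 247 kg.
The closest alternative, school kits + jerry cans + oral rehydration salts + infant formula, reaches only 1744.

1825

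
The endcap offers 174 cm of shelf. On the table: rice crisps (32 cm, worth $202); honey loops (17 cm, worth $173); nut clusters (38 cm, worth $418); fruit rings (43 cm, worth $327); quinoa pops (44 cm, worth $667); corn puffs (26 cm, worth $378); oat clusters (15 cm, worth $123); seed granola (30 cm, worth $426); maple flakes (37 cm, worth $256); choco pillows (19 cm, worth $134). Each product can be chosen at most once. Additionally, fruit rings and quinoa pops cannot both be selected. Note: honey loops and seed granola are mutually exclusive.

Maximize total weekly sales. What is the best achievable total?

2146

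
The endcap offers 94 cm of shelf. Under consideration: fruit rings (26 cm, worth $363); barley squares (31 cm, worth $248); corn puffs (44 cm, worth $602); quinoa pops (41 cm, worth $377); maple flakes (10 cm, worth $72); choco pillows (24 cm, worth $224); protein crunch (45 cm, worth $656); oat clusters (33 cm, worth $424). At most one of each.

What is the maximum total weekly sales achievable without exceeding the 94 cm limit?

1258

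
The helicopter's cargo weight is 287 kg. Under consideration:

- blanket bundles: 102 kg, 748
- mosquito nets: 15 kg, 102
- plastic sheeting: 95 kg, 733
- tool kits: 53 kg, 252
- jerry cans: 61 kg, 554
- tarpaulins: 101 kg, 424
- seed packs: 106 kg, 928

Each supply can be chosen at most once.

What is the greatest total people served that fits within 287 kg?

2332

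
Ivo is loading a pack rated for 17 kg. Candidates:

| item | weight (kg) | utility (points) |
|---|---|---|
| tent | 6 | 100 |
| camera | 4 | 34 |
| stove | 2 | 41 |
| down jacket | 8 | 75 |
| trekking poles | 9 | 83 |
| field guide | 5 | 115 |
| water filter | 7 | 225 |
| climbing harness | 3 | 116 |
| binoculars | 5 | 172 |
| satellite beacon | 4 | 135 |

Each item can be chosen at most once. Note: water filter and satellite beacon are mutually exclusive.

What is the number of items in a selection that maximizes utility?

4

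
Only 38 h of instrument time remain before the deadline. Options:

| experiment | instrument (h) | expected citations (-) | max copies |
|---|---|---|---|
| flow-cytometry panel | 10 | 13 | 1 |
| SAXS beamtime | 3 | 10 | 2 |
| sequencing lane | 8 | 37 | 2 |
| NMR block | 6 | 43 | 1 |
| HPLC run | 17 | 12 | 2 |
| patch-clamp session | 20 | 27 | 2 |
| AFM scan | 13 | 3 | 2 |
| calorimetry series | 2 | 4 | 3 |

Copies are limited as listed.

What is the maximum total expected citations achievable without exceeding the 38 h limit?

150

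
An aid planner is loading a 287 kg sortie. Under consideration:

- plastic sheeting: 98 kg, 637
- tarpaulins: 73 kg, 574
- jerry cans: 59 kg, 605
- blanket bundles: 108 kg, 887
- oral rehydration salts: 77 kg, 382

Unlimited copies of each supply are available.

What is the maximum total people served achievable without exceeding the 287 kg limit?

2702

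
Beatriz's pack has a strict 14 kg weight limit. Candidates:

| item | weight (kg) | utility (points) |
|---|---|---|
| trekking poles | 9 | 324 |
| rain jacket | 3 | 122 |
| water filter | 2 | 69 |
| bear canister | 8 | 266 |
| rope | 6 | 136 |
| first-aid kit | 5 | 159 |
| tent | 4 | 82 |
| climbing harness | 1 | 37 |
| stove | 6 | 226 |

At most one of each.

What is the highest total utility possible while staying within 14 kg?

Greedy by ratio would take rain jacket + water filter + climbing harness + stove: 12 kg used, total 454.
Replace climbing harness and stove with trekking poles: the trade gains 61 net, giving 515 at 14 kg.
The closest alternative, rain jacket + first-aid kit + stove, reaches only 507.

515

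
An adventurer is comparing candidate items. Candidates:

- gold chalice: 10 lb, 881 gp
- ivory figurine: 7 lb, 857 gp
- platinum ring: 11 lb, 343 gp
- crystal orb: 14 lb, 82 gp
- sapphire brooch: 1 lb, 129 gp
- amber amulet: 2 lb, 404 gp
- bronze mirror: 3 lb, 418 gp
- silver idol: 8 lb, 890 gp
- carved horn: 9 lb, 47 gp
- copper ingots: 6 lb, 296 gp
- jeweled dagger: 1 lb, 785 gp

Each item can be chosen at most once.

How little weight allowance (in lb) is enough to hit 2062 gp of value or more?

11

Minimise lb subject to total value ≥ 2062.
ivory figurine + sapphire brooch + amber amulet + jeweled dagger reaches 2175 using 11 lb.
Any bundle with less than 11 lb falls short of 2062.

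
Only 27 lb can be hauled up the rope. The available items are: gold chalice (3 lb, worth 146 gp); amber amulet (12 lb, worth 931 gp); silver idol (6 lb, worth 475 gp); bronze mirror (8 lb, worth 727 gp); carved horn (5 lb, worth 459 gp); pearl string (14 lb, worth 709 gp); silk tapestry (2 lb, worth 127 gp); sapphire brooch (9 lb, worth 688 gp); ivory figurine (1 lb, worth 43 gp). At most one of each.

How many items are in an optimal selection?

4

The maximum value within 27 lb is 2244.
One optimal bundle: amber amulet + bronze mirror + carved horn + silk tapestry (27 lb).
Every optimal selection uses 4 items.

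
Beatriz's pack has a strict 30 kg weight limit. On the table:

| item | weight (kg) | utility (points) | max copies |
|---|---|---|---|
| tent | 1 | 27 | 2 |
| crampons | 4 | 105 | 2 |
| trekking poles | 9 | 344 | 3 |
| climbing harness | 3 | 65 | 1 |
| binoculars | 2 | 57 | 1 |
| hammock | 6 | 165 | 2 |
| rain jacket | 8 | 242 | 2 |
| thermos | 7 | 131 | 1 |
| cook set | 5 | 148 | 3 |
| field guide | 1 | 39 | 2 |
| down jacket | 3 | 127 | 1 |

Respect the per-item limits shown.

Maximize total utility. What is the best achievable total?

A density-first pass picks 2×trekking poles + binoculars + cook set + 2×field guide + down jacket — 1098 at 30 kg.
The 9 kg tied up in binoculars and cook set and 2×field guide is better spent on trekking poles — total rises to 1159 (30 kg).

1159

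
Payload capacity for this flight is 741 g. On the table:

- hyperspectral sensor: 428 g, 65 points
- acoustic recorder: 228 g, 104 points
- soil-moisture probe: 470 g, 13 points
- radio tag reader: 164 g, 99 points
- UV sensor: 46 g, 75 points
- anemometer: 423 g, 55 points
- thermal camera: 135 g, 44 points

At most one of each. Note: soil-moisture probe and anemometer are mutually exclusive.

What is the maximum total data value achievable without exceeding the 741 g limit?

322

Acoustic recorder + radio tag reader + UV sensor + thermal camera uses 573 of the 741 g and totals 322.
An exhaustive check of the 128 subsets confirms 322.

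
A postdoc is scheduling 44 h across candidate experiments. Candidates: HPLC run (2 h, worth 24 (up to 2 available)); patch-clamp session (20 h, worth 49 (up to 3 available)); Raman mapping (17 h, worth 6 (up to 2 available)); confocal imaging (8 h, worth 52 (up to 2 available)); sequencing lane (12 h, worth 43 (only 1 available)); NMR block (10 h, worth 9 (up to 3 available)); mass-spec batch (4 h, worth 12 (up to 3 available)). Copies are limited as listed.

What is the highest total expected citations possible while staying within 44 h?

2×HPLC run + 2×confocal imaging + sequencing lane + 3×mass-spec batch uses 44 of the 44 h and totals 231.
That's the maximum — no swap from here does better than 231.

231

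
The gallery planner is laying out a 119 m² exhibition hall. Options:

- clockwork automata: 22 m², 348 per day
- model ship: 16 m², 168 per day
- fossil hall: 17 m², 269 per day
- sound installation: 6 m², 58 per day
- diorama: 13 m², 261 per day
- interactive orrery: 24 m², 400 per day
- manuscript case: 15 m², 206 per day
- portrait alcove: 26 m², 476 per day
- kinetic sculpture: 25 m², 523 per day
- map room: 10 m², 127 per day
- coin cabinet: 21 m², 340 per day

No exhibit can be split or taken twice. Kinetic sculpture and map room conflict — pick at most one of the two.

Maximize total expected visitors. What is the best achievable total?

2087

Clockwork automata + interactive orrery + portrait alcove + kinetic sculpture + coin cabinet uses 118 of the 119 m² and totals 2087.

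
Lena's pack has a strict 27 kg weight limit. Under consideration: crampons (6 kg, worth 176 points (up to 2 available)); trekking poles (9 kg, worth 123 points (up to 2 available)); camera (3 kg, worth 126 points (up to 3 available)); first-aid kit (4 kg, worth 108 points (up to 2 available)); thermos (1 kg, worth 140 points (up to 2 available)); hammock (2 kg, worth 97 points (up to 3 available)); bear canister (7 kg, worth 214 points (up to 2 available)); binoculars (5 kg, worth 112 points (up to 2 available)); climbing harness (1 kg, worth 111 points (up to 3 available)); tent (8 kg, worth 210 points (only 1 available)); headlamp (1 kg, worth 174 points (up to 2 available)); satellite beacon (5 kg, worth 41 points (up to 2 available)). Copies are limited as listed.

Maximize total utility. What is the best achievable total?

A density-first pass picks 3×camera + first-aid kit + 2×thermos + 3×hammock + 3×climbing harness + 2×headlamp — 1738 at 26 kg.
The 6 kg tied up in first-aid kit and hammock is better spent on bear canister — total rises to 1747 (27 kg).
No other feasible combination exceeds 1747.

1747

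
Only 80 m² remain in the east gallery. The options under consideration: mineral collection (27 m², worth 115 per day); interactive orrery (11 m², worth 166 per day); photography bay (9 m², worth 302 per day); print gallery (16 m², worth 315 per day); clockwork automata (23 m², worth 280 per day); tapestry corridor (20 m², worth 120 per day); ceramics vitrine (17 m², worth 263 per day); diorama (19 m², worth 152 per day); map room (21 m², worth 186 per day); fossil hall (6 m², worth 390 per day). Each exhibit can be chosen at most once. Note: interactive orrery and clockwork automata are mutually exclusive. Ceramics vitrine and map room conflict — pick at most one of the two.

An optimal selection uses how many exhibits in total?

The maximum expected visitors within 80 m² is 1588.
One optimal bundle: interactive orrery + photography bay + print gallery + ceramics vitrine + diorama + fossil hall (78 m²).
All optima have 6 exhibits.

6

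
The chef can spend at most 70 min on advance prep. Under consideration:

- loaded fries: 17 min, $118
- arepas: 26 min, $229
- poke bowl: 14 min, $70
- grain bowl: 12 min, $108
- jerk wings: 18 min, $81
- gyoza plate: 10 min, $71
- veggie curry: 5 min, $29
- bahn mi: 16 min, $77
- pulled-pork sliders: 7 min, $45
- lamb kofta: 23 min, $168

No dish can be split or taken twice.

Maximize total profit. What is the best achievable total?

555

Density check — grain bowl 9.00, arepas 8.81, lamb kofta 7.30, gyoza plate 7.10 are the best per min.
Filling by ratio: arepas + grain bowl + pulled-pork sliders + lamb kofta for 550, with 2 min left unused.
Using the slack differently, loaded fries + arepas + grain bowl + gyoza plate + veggie curry comes to 555 at 70 min.
That's the maximum — no swap from here does better than 555.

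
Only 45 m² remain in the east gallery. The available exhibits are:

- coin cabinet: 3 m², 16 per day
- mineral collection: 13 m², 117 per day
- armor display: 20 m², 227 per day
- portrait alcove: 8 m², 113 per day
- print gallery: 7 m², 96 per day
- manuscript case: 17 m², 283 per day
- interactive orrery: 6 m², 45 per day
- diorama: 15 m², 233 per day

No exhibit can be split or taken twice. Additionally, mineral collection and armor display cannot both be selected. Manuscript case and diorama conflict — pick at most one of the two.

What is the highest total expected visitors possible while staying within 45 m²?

623

Taking armor display + portrait alcove + manuscript case: 45 m² used, 623 in expected visitors.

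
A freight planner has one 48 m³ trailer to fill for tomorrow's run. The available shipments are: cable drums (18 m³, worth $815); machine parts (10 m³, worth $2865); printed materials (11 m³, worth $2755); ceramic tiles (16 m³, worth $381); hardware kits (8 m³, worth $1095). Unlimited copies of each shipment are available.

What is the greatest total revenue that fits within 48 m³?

Taking 4×machine parts + hardware kits: 48 m³ used, 12555 in revenue.

12555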